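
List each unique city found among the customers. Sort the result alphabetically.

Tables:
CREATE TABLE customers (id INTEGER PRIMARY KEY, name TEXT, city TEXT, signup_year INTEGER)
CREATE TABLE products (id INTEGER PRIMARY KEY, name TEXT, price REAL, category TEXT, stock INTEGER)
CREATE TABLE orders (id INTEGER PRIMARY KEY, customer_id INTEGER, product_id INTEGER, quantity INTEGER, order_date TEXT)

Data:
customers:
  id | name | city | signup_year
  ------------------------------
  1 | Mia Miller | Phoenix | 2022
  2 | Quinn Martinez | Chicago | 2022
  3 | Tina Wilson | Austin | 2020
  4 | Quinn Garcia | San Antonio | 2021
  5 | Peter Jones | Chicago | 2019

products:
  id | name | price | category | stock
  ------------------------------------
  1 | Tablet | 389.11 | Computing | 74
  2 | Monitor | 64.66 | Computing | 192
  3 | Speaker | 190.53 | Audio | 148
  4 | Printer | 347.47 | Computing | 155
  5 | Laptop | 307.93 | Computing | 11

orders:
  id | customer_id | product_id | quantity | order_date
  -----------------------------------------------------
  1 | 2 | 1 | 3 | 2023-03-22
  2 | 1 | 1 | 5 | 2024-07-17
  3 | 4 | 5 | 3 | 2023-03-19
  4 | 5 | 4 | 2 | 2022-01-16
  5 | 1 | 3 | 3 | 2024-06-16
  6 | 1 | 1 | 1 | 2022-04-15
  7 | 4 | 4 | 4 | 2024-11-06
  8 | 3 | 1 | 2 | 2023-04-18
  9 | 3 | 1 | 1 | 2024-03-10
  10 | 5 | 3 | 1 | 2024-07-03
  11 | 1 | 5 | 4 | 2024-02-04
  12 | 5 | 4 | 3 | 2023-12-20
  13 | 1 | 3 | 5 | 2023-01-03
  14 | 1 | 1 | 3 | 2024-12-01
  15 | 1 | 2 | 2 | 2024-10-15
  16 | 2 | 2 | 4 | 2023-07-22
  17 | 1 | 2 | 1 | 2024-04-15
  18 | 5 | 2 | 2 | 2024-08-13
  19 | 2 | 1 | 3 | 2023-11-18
SELECT DISTINCT city FROM customers ORDER BY city

Execution result:
city
Austin
Chicago
Phoenix
San Antonio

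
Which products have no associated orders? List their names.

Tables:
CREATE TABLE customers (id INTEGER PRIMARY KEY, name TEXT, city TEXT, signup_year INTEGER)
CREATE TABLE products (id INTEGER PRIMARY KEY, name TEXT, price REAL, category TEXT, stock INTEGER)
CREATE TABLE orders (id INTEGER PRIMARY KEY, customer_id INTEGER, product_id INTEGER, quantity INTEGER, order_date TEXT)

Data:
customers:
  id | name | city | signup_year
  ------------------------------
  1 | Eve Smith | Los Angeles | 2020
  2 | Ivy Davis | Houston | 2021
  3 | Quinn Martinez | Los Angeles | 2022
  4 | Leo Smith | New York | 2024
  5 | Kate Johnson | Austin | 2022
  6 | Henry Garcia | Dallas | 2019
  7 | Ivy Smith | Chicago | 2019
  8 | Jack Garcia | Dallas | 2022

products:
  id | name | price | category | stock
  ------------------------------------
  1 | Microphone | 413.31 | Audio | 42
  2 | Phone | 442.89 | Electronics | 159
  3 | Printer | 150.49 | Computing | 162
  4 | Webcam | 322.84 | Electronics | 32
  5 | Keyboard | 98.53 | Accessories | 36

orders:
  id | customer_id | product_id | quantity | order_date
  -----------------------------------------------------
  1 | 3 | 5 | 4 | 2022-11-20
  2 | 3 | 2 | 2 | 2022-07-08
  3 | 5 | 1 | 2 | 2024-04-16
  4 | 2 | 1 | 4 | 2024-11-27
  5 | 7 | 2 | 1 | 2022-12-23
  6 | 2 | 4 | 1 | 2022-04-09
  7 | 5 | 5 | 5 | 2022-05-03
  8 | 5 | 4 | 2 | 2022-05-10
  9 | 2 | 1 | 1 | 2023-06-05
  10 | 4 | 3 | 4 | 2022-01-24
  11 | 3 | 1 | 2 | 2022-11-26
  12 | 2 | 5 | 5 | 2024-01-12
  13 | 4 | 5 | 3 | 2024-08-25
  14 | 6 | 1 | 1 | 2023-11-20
SELECT p.name FROM products p LEFT JOIN orders c ON c.product_id = p.id WHERE c.id IS NULL

Execution result:
(no rows)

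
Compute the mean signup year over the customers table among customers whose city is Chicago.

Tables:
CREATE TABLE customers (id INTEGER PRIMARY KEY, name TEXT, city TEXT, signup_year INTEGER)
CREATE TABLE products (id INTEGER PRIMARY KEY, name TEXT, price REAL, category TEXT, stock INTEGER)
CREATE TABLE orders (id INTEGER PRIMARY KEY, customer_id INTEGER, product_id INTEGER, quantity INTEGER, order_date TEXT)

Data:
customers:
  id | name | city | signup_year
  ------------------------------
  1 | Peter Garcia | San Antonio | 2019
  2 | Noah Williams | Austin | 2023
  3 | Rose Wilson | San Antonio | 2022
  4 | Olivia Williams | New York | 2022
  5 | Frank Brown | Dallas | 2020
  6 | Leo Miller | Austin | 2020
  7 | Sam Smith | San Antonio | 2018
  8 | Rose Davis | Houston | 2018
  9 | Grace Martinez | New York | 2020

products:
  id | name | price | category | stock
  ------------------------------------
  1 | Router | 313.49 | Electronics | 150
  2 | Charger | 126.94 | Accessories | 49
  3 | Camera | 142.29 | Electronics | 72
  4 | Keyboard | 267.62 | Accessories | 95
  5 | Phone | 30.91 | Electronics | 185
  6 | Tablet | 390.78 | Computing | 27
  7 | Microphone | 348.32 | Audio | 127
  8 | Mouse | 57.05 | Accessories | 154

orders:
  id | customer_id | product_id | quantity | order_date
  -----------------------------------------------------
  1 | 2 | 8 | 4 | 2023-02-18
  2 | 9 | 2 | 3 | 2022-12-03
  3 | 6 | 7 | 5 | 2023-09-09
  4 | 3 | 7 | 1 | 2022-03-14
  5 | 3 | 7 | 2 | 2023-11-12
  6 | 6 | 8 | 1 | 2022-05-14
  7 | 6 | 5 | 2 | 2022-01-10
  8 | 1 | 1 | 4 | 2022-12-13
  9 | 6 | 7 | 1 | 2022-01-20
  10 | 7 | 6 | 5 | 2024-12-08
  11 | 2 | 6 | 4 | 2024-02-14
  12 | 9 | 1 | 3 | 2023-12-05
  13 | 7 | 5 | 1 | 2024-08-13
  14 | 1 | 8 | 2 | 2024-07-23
SELECT AVG(signup_year) FROM customers WHERE city = 'Chicago'

Execution result:
NULL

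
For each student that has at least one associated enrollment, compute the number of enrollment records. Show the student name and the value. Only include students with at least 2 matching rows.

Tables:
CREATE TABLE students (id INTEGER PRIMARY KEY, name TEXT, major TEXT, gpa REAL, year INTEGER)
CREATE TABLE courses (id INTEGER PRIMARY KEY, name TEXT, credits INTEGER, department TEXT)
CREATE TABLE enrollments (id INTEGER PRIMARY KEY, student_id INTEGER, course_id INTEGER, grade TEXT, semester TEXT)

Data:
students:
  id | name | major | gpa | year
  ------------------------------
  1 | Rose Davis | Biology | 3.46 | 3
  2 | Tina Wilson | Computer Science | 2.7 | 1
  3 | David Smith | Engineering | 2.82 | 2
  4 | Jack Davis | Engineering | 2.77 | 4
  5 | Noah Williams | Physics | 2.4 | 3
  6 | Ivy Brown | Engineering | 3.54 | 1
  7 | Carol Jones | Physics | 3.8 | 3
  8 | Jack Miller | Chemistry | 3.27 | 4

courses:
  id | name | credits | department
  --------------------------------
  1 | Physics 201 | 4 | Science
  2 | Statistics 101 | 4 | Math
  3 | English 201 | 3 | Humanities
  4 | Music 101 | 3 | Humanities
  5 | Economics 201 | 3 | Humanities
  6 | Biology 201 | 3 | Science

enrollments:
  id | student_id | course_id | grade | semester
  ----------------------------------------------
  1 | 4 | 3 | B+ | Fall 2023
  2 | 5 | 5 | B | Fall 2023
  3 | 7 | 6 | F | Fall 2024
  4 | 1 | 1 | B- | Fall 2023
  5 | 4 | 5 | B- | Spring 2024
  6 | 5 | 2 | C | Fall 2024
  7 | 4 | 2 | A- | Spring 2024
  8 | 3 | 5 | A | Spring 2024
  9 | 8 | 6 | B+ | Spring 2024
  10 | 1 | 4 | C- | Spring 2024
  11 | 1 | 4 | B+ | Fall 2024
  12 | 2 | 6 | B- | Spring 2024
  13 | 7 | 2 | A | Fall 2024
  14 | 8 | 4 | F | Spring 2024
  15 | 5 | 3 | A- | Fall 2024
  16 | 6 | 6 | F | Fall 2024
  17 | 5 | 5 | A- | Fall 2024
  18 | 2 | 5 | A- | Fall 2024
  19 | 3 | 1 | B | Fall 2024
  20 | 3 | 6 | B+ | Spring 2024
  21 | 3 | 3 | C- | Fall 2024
SELECT p.name, COUNT(*) AS n FROM enrollments c JOIN students p ON c.student_id = p.id GROUP BY p.id, p.name HAVING COUNT(*) >= 2

Execution result:
name | n
Rose Davis | 3
Tina Wilson | 2
David Smith | 4
Jack Davis | 3
Noah Williams | 4
Carol Jones | 2
Jack Miller | 2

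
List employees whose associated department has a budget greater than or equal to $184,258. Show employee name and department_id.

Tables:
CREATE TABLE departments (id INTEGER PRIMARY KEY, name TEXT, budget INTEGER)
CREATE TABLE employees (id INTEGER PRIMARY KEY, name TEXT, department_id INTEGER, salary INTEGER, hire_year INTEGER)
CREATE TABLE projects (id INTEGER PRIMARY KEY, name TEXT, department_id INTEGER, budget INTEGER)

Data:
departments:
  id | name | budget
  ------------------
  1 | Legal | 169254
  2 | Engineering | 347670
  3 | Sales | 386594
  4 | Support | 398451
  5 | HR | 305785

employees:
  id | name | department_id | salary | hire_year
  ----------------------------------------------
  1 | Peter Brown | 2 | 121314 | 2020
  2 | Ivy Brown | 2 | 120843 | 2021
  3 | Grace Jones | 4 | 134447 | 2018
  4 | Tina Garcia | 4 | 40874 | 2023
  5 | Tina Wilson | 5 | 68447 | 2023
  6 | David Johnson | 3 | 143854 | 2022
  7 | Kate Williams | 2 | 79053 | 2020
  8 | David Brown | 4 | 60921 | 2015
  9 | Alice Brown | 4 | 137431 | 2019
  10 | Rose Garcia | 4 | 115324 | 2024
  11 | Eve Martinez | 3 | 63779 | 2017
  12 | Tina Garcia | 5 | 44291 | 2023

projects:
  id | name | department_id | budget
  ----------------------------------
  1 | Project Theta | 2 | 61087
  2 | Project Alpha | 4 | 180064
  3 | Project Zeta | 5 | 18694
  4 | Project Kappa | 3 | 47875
SELECT name, department_id FROM employees WHERE department_id IN (SELECT id FROM departments WHERE budget >= 184258)

Execution result:
name | department_id
Peter Brown | 2
Ivy Brown | 2
Grace Jones | 4
Tina Garcia | 4
Tina Wilson | 5
David Johnson | 3
Kate Williams | 2
David Brown | 4
Alice Brown | 4
Rose Garcia | 4
Eve Martinez | 3
Tina Garcia | 5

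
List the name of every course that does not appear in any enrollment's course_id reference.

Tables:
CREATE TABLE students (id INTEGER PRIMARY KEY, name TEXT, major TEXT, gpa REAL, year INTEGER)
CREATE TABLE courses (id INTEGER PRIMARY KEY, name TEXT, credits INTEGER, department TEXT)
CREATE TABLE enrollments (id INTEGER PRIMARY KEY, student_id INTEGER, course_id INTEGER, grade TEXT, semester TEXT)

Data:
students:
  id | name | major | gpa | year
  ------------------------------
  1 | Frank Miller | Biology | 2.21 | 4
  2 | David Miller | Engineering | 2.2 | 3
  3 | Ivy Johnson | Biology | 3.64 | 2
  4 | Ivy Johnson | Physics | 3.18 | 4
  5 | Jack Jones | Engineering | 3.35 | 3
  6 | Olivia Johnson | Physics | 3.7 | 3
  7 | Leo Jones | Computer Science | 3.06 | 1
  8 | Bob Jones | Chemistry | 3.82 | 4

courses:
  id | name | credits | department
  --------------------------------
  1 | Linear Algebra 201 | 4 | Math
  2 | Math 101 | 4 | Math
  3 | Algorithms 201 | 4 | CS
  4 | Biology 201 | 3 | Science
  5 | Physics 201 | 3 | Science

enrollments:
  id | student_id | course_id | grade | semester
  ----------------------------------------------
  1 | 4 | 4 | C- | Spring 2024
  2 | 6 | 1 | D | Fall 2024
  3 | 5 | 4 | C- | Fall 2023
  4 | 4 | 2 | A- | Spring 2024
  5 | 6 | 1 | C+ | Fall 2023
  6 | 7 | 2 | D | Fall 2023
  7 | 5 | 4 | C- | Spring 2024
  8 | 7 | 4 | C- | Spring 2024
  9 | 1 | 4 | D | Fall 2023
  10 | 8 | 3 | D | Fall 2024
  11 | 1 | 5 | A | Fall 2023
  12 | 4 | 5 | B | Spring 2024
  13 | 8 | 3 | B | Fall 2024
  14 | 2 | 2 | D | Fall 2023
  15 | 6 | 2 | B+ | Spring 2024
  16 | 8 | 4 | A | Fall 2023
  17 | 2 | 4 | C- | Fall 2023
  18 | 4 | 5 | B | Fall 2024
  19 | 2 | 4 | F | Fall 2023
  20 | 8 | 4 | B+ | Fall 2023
SELECT p.name FROM courses p LEFT JOIN enrollments c ON c.course_id = p.id WHERE c.id IS NULL

Execution result:
(no rows)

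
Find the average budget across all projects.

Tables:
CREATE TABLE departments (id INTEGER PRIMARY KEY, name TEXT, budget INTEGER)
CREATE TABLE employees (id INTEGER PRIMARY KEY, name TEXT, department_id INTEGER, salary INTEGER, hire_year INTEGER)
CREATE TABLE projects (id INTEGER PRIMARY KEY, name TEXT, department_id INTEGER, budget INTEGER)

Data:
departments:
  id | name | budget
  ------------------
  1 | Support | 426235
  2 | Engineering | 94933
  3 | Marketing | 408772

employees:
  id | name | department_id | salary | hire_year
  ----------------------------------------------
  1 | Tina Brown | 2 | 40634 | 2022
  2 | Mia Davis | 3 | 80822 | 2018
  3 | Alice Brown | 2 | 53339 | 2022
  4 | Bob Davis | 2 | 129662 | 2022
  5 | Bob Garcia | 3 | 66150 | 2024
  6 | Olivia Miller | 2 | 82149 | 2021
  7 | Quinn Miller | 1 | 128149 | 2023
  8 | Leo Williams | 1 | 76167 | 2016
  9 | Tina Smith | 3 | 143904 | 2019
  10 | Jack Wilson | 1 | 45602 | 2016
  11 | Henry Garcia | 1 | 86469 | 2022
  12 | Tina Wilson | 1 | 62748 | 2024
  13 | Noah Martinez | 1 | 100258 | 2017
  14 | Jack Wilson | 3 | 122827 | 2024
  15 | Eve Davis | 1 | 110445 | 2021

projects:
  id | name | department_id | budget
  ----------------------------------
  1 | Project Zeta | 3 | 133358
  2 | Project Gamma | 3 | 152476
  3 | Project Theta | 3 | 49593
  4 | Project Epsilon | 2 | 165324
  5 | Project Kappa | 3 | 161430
SELECT AVG(budget) FROM projects

Execution result:
132436.20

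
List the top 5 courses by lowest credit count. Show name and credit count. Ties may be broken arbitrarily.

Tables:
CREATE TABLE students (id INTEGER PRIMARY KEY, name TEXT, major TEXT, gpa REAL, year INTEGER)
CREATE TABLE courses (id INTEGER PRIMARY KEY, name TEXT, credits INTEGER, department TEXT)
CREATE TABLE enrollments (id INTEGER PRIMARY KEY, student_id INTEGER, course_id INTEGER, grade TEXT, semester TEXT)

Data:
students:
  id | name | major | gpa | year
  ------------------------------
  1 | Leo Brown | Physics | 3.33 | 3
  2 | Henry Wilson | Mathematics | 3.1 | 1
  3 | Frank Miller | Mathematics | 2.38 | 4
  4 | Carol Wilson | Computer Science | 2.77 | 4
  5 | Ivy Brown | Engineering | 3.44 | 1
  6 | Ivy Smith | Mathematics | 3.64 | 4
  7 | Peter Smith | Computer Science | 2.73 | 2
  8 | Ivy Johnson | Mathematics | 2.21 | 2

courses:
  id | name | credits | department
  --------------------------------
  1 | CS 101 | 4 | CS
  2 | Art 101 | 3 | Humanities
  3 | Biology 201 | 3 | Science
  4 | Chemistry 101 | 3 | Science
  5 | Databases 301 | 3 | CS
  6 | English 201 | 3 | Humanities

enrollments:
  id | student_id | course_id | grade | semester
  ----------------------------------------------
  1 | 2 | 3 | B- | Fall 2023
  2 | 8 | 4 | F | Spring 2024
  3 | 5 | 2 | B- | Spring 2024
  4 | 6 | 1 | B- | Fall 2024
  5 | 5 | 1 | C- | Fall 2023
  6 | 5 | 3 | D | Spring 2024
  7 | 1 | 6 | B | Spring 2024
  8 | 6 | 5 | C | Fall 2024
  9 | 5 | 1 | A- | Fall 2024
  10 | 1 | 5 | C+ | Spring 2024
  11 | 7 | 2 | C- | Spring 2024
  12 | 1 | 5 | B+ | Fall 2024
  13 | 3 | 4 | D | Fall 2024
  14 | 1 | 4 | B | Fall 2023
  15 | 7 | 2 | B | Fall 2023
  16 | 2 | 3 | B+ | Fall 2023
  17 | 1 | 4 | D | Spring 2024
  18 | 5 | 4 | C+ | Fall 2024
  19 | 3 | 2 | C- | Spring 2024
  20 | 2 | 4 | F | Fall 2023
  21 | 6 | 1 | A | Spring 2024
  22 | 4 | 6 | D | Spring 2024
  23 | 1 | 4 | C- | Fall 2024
SELECT name, credits FROM courses ORDER BY credits ASC LIMIT 5

Execution result:
name | credits
Art 101 | 3
Biology 201 | 3
Chemistry 101 | 3
Databases 301 | 3
English 201 | 3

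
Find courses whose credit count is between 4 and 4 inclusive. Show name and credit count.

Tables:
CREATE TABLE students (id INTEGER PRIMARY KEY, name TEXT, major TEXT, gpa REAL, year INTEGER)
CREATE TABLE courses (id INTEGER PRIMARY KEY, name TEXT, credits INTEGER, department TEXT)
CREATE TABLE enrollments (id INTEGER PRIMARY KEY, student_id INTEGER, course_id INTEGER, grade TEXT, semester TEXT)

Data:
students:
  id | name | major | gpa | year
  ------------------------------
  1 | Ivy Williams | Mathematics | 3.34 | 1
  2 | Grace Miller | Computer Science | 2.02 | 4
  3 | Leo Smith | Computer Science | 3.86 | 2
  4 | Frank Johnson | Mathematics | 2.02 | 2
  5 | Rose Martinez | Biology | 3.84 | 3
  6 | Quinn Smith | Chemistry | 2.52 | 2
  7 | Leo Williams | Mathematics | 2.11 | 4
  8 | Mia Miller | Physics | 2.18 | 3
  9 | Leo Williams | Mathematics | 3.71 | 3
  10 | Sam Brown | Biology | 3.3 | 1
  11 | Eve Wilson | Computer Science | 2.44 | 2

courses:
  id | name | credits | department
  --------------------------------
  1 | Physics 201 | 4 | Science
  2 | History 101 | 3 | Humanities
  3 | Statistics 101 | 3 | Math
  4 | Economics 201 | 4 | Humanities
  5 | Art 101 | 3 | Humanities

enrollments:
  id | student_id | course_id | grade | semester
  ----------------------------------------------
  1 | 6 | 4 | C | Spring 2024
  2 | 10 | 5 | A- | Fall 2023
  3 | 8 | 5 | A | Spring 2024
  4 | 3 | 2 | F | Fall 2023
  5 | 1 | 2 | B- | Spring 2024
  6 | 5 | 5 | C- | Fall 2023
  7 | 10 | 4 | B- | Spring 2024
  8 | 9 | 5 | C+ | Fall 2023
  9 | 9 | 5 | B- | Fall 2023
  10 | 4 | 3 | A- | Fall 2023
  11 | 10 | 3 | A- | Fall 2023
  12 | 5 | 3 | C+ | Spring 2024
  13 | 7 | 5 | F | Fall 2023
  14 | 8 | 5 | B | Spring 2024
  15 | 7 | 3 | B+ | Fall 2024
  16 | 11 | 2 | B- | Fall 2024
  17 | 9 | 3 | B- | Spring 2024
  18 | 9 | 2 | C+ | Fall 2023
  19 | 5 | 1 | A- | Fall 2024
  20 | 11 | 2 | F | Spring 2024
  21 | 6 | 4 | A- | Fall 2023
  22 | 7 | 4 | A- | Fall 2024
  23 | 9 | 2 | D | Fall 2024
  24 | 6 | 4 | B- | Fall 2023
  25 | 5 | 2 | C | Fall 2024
SELECT name, credits FROM courses WHERE credits BETWEEN 4 AND 4

Execution result:
name | credits
Physics 201 | 4
Economics 201 | 4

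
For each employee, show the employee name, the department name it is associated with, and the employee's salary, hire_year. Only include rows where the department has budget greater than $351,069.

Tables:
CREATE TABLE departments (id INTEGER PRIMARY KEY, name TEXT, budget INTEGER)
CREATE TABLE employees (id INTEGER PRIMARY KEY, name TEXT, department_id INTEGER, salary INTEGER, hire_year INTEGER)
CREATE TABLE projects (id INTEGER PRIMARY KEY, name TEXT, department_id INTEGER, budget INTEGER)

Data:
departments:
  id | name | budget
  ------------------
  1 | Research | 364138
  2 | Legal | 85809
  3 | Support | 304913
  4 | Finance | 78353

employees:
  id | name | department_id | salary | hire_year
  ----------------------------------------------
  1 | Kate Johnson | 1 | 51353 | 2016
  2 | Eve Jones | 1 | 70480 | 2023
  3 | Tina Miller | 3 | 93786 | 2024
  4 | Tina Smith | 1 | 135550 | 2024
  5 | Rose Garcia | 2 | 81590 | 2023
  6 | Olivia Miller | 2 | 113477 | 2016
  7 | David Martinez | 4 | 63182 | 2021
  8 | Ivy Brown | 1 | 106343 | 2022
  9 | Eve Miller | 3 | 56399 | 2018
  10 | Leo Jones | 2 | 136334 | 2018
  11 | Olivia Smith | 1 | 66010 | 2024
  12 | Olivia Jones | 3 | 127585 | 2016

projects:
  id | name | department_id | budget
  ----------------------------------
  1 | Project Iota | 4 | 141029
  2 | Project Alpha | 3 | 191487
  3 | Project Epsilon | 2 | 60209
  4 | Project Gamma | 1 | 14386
SELECT c.name, p.name AS department, c.salary, c.hire_year FROM employees c JOIN departments p ON c.department_id = p.id WHERE p.budget > 351069

Execution result:
name | department | salary | hire_year
Kate Johnson | Research | 51353 | 2016
Eve Jones | Research | 70480 | 2023
Tina Smith | Research | 135550 | 2024
Ivy Brown | Research | 106343 | 2022
Olivia Smith | Research | 66010 | 2024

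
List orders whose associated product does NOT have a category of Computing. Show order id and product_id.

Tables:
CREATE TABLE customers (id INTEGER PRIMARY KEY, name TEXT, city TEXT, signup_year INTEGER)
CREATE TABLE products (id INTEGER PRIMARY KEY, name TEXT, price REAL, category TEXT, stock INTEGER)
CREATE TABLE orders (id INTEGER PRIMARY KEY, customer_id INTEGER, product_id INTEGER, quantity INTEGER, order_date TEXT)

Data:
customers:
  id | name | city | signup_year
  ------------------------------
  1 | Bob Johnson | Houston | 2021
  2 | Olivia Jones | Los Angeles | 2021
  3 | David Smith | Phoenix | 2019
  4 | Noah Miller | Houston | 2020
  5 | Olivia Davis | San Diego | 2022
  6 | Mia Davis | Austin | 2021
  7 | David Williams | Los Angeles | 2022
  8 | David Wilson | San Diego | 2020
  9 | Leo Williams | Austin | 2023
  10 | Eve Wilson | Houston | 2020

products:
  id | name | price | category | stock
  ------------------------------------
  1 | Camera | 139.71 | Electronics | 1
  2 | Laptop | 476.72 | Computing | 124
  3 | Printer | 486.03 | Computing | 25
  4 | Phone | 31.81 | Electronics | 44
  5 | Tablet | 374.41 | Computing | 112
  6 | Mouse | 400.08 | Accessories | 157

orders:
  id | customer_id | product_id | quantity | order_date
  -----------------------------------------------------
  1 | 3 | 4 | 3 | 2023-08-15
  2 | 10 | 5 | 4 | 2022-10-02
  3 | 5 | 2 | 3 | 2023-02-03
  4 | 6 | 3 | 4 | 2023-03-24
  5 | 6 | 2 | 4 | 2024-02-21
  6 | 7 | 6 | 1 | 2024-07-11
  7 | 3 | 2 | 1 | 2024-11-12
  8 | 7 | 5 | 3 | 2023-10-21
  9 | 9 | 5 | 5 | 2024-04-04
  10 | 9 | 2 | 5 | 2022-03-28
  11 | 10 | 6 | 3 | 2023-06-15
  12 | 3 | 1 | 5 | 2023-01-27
SELECT id, product_id FROM orders WHERE product_id NOT IN (SELECT id FROM products WHERE category = 'Computing')

Execution result:
id | product_id
1 | 4
6 | 6
11 | 6
12 | 1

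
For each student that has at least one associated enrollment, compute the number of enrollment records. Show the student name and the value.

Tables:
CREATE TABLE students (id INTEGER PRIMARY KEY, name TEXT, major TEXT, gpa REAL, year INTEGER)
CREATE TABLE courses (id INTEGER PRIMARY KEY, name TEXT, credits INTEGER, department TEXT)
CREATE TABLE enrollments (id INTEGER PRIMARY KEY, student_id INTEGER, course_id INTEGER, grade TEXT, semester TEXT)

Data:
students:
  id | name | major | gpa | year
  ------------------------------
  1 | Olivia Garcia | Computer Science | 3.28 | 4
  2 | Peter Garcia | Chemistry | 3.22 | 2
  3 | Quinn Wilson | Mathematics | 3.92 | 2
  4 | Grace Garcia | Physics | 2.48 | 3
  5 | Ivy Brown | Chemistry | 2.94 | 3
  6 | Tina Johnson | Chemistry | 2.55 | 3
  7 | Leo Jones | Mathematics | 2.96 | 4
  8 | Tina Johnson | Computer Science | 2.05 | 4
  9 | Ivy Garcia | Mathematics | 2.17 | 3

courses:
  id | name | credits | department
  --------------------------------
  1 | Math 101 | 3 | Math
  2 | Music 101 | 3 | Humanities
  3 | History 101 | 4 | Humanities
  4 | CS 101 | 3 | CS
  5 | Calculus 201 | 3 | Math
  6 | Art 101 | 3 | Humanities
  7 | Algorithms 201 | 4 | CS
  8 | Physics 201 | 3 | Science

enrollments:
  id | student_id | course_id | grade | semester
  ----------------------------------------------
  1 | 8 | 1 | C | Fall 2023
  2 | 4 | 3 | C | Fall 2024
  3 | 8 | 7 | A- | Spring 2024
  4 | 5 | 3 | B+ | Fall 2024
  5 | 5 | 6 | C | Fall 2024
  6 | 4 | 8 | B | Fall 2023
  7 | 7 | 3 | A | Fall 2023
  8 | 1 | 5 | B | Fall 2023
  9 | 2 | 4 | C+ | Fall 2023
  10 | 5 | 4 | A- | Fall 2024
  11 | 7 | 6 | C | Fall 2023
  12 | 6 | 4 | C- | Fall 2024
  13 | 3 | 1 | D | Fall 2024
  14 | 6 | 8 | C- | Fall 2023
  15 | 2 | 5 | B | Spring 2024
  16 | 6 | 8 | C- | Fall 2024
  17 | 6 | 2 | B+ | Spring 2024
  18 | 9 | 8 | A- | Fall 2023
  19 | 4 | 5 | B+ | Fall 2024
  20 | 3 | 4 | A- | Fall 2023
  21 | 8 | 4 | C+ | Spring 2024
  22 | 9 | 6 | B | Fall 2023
SELECT p.name, COUNT(*) AS n FROM enrollments c JOIN students p ON c.student_id = p.id GROUP BY p.id, p.name

Execution result:
name | n
Olivia Garcia | 1
Peter Garcia | 2
Quinn Wilson | 2
Grace Garcia | 3
Ivy Brown | 3
Tina Johnson | 4
Leo Jones | 2
Tina Johnson | 3
Ivy Garcia | 2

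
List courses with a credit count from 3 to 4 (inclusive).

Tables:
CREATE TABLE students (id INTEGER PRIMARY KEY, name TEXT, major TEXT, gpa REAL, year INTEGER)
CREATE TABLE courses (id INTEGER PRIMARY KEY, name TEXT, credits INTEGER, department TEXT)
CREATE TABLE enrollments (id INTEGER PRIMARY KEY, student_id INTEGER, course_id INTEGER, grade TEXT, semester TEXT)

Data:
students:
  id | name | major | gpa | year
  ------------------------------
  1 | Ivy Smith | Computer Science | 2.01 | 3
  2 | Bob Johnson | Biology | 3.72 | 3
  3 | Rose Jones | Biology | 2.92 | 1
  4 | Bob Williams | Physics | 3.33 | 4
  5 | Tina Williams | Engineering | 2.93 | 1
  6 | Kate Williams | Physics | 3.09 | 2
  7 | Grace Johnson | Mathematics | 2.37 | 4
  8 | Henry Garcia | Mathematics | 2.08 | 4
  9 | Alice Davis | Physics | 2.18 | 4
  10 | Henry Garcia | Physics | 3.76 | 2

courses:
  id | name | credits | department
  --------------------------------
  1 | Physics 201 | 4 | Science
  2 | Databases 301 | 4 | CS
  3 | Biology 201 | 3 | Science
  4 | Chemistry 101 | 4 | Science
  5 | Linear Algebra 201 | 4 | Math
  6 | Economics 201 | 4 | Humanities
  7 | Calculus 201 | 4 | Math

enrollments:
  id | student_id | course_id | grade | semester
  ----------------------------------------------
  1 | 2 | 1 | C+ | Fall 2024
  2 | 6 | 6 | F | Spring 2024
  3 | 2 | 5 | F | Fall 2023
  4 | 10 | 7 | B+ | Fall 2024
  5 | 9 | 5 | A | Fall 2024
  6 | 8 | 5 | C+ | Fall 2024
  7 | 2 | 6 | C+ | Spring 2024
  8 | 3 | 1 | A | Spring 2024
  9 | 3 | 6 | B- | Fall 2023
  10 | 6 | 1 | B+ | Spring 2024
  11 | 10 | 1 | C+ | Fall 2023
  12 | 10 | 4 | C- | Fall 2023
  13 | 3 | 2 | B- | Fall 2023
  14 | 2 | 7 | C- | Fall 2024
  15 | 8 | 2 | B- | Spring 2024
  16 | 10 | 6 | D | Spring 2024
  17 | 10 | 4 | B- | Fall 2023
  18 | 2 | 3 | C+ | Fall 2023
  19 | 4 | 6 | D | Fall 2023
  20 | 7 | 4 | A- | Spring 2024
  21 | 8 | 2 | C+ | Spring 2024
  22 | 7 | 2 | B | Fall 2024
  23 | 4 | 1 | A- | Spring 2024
SELECT name, credits FROM courses WHERE credits BETWEEN 3 AND 4

Execution result:
name | credits
Physics 201 | 4
Databases 301 | 4
Biology 201 | 3
Chemistry 101 | 4
Linear Algebra 201 | 4
Economics 201 | 4
Calculus 201 | 4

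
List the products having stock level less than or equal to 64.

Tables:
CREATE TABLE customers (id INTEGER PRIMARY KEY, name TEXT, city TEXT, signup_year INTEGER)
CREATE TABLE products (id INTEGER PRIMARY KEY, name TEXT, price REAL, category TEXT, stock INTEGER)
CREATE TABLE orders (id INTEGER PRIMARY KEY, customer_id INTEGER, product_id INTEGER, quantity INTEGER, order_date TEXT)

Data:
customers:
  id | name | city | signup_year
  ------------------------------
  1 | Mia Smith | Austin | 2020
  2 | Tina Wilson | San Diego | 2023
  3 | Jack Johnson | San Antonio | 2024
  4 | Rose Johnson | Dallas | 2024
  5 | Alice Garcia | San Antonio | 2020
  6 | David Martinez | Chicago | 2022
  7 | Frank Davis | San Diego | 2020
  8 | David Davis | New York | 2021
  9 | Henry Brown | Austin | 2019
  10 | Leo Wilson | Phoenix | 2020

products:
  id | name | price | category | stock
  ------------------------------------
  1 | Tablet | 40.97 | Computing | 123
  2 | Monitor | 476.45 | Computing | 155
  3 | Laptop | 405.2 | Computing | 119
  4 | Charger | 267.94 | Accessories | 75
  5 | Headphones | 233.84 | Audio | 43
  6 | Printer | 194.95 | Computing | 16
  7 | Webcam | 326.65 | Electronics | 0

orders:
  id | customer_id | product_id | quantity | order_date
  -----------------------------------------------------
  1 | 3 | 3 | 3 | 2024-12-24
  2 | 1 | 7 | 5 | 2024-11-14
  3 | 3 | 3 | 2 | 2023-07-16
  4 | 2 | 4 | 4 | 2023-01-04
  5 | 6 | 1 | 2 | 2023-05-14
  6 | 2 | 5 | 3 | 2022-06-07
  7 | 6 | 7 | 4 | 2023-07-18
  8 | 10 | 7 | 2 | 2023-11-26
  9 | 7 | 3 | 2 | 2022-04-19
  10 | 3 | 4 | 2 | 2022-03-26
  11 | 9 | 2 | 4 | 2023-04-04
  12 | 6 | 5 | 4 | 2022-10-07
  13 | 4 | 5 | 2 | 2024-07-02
SELECT name, stock FROM products WHERE stock <= 64

Execution result:
name | stock
Headphones | 43
Printer | 16
Webcam | 0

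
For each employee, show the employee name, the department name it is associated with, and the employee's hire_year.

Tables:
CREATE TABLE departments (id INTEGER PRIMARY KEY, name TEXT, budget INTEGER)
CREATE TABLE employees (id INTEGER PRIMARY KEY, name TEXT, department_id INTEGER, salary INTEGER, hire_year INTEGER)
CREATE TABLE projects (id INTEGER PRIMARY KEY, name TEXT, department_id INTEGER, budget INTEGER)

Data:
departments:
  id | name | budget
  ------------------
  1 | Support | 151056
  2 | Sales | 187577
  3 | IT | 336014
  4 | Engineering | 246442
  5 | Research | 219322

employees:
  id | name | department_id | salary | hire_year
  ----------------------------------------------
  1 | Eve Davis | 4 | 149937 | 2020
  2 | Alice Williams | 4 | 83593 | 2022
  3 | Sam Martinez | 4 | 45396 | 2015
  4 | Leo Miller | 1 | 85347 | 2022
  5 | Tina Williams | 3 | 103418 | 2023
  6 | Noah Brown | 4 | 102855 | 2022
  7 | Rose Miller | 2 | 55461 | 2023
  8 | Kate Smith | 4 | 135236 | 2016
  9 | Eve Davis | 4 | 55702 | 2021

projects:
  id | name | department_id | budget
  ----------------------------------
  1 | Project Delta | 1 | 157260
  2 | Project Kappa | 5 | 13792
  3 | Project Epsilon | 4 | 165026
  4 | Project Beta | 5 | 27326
SELECT c.name, p.name AS department, c.hire_year FROM employees c JOIN departments p ON c.department_id = p.id

Execution result:
name | department | hire_year
Eve Davis | Engineering | 2020
Alice Williams | Engineering | 2022
Sam Martinez | Engineering | 2015
Leo Miller | Support | 2022
Tina Williams | IT | 2023
Noah Brown | Engineering | 2022
Rose Miller | Sales | 2023
Kate Smith | Engineering | 2016
Eve Davis | Engineering | 2021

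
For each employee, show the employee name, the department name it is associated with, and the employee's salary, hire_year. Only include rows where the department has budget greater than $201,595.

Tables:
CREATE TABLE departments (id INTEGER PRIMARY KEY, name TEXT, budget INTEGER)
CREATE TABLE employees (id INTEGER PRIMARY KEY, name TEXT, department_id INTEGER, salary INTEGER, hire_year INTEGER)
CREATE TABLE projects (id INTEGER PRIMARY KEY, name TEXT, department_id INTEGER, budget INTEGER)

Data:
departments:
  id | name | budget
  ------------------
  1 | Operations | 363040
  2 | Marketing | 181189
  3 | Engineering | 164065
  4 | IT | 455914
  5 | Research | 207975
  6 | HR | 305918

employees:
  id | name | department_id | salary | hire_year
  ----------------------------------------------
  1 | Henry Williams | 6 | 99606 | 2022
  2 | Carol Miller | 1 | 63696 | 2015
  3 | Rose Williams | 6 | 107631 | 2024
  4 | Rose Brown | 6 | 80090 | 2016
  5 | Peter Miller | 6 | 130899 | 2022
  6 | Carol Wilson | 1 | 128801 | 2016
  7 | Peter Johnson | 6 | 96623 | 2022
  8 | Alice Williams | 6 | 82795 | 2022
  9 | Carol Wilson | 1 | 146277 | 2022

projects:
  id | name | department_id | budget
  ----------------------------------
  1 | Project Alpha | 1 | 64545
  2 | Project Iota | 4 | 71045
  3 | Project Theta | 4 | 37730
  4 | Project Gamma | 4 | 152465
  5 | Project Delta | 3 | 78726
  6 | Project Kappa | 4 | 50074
SELECT c.name, p.name AS department, c.salary, c.hire_year FROM employees c JOIN departments p ON c.department_id = p.id WHERE p.budget > 201595

Execution result:
name | department | salary | hire_year
Henry Williams | HR | 99606 | 2022
Carol Miller | Operations | 63696 | 2015
Rose Williams | HR | 107631 | 2024
Rose Brown | HR | 80090 | 2016
Peter Miller | HR | 130899 | 2022
Carol Wilson | Operations | 128801 | 2016
Peter Johnson | HR | 96623 | 2022
Alice Williams | HR | 82795 | 2022
Carol Wilson | Operations | 146277 | 2022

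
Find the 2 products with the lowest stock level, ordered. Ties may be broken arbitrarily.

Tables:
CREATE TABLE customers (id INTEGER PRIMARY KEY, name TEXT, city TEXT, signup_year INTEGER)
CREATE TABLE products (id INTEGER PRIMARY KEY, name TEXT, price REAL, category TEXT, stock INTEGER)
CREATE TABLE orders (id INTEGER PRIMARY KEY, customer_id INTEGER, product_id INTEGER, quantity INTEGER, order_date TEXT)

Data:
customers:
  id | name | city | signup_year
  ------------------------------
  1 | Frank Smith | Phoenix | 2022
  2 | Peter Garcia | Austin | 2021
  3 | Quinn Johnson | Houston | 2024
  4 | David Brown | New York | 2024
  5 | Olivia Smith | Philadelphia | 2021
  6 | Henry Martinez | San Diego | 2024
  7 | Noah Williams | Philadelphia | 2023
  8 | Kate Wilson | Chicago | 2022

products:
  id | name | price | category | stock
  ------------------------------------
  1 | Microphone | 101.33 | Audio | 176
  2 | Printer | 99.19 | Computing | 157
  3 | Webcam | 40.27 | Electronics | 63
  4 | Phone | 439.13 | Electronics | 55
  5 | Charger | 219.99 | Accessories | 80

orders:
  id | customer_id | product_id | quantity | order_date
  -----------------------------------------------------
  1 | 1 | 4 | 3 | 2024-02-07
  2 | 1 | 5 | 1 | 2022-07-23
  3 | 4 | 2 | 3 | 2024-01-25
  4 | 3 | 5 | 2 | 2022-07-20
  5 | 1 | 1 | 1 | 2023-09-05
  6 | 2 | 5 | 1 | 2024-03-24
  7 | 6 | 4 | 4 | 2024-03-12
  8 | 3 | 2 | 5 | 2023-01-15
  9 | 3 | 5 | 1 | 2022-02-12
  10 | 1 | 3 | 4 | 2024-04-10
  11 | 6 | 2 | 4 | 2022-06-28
SELECT name, stock FROM products ORDER BY stock ASC LIMIT 2

Execution result:
name | stock
Phone | 55
Webcam | 63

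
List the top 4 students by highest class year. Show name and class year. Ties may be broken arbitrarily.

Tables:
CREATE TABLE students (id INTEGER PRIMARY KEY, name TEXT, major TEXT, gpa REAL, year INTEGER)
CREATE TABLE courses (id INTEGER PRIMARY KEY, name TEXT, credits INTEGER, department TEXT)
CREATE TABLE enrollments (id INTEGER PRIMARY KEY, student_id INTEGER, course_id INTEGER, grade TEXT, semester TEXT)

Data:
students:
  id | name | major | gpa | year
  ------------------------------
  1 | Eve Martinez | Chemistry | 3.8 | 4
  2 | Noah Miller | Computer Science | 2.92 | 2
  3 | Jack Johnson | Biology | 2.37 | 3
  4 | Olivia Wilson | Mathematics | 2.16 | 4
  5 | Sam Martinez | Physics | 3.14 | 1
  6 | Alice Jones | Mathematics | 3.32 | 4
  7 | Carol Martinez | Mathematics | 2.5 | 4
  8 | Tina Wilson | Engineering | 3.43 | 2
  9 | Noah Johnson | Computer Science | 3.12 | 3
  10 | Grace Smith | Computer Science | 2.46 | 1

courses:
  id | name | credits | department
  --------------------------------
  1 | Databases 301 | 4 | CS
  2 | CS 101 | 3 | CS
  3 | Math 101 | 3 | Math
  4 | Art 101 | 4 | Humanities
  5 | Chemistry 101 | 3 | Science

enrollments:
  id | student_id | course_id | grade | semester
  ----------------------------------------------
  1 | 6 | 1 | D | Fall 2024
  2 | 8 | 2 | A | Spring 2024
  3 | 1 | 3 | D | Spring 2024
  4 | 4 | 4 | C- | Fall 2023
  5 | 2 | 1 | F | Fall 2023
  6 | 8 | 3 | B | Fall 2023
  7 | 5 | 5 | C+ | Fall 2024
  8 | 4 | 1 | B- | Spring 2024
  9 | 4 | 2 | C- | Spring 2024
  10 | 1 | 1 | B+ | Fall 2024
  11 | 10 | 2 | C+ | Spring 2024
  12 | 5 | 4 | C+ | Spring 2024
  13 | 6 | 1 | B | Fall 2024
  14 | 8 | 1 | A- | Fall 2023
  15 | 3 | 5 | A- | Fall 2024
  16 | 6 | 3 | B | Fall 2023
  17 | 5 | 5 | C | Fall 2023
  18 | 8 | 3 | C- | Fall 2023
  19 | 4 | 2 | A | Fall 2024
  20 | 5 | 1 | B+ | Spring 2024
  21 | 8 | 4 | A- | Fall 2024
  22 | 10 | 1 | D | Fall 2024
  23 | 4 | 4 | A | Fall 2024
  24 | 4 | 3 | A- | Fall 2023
SELECT name, year FROM students ORDER BY year DESC LIMIT 4

Execution result:
name | year
Eve Martinez | 4
Olivia Wilson | 4
Alice Jones | 4
Carol Martinez | 4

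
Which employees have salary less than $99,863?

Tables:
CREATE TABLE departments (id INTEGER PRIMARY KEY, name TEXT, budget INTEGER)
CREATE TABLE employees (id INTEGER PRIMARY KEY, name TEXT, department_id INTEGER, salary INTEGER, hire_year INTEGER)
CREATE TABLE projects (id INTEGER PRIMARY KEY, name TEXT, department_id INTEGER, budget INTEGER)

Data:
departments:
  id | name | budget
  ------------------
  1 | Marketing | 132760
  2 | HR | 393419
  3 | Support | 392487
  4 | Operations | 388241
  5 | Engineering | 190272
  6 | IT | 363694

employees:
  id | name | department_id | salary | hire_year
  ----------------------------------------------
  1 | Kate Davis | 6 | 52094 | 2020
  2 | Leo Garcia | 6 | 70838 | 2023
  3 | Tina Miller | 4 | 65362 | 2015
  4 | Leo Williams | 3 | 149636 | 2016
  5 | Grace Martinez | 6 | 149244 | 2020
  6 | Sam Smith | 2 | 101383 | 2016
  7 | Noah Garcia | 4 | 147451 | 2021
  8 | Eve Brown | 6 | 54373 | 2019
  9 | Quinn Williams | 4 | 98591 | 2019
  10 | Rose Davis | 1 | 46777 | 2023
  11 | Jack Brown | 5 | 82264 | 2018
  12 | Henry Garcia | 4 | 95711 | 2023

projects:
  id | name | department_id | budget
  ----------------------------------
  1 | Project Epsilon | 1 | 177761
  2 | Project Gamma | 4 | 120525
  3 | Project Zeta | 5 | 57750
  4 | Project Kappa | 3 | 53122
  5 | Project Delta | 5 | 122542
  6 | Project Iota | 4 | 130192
SELECT name, salary FROM employees WHERE salary < 99863

Execution result:
name | salary
Kate Davis | 52094
Leo Garcia | 70838
Tina Miller | 65362
Eve Brown | 54373
Quinn Williams | 98591
Rose Davis | 46777
Jack Brown | 82264
Henry Garcia | 95711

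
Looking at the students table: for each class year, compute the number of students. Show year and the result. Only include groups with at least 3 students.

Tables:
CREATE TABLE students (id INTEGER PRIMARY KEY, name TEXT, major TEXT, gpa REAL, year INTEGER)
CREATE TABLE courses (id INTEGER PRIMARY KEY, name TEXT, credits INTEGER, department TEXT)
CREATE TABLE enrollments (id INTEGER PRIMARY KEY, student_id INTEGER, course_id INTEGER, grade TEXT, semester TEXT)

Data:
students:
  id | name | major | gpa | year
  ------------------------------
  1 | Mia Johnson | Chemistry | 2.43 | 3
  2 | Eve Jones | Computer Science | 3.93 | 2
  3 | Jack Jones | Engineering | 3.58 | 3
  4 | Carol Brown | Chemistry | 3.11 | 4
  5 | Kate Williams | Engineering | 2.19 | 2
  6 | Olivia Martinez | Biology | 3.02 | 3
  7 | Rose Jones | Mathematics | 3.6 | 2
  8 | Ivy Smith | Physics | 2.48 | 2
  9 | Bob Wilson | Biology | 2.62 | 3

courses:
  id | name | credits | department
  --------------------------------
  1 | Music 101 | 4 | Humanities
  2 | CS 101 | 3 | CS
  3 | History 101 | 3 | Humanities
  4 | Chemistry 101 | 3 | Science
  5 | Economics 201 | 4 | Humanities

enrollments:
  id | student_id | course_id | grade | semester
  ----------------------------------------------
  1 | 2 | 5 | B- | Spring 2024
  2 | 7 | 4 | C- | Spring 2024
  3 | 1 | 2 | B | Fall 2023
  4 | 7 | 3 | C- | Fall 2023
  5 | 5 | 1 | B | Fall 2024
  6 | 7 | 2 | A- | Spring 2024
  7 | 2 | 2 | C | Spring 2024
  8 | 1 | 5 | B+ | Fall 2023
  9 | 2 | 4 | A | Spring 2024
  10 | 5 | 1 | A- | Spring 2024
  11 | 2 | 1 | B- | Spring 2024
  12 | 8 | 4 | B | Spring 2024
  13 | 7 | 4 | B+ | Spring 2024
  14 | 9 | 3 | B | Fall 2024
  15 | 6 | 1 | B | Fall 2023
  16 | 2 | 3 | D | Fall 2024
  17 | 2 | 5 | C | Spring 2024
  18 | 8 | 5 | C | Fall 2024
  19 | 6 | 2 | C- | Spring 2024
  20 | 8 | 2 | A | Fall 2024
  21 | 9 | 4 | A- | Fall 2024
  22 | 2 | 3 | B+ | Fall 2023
SELECT year, COUNT(*) AS n FROM students GROUP BY year HAVING COUNT(*) >= 3

Execution result:
year | n
2 | 4
3 | 4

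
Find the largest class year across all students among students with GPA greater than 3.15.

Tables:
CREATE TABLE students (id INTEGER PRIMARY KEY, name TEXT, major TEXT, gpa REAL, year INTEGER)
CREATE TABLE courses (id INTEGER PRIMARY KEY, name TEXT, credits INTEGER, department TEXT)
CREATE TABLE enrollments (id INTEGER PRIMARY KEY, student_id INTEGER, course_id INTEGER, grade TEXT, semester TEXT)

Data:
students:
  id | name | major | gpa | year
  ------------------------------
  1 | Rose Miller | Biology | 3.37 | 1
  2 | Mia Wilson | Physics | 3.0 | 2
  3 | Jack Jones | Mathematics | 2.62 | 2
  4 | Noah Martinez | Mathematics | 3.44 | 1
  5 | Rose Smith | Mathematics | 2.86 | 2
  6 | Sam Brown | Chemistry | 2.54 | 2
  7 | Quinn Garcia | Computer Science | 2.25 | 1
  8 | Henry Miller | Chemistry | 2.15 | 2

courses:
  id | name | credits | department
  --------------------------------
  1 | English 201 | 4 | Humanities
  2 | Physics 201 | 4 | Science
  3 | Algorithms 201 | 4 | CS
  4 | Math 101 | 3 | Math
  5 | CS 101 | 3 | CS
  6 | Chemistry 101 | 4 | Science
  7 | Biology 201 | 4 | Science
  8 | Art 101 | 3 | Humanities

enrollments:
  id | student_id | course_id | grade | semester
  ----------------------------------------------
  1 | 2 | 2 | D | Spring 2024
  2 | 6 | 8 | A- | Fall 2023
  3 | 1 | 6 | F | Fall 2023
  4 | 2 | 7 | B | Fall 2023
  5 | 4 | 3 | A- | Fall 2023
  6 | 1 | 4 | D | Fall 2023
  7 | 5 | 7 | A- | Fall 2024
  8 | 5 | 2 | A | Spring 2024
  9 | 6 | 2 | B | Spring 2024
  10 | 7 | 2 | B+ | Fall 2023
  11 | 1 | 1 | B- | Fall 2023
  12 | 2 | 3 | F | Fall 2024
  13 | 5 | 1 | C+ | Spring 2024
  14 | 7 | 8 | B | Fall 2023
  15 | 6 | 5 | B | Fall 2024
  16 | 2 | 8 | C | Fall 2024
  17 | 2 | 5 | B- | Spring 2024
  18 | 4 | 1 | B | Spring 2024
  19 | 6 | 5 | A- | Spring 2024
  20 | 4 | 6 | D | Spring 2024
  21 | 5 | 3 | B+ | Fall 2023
SELECT MAX(year) FROM students WHERE gpa > 3.15

Execution result:
1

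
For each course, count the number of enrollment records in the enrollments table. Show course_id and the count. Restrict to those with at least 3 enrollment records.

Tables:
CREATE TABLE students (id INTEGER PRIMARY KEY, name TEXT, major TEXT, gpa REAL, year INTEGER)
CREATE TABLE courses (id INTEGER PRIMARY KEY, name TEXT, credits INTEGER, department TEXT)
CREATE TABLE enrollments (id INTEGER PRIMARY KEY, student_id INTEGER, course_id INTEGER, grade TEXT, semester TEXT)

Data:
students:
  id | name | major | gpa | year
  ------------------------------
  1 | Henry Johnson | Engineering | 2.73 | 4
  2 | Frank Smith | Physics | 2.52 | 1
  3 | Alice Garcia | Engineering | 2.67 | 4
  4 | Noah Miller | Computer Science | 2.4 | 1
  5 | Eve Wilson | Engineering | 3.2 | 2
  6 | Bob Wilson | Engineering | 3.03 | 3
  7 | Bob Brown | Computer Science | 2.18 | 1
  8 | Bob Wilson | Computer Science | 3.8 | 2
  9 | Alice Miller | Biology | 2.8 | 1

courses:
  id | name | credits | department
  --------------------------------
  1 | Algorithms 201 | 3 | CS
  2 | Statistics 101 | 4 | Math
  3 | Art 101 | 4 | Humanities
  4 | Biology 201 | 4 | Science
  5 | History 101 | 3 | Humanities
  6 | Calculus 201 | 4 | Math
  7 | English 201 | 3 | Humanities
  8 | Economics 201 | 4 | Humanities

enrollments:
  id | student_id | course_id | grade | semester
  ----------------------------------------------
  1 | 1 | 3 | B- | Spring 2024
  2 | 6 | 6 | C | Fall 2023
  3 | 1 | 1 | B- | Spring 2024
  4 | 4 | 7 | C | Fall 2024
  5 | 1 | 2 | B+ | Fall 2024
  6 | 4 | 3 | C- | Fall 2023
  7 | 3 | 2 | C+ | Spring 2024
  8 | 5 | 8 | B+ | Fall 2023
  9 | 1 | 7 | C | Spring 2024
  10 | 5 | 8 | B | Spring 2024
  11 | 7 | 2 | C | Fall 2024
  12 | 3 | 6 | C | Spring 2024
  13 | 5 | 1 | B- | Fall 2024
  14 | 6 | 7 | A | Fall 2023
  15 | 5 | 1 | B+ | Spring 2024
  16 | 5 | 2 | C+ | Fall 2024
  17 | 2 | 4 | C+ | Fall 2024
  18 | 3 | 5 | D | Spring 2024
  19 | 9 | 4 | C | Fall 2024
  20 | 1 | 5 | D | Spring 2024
SELECT course_id, COUNT(*) AS enrollment_count FROM enrollments GROUP BY course_id HAVING COUNT(*) >= 3

Execution result:
course_id | enrollment_count
1 | 3
2 | 4
7 | 3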